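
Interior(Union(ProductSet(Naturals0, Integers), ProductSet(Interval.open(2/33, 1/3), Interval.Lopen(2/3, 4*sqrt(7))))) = Union(ProductSet(Complement(Interval.open(2/33, 1/3), Complement(Naturals0, Interval.open(2/33, 1/3))), Complement(Interval.open(2/3, 4*sqrt(7)), Complement(Integers, Interval.open(2/3, 4*sqrt(7))))), ProductSet(Complement(Interval.open(2/33, 1/3), Union(Complement(Naturals0, Interval.open(2/33, 1/3)), Naturals0)), Interval.open(2/3, 4*sqrt(7))), ProductSet(Complement(Naturals0, Union(Complement(Naturals0, Interval.open(2/33, 1/3)), {2/33, 1/3})), Complement(Integers, Union(Complement(Integers, Interval.open(2/3, 4*sqrt(7))), {2/3, 4*sqrt(7)}))), ProductSet(Complement(Naturals0, Union(Complement(Naturals0, Interval.open(2/33, 1/3)), Interval(2/33, 1/3))), Complement(Integers, Complement(Integers, Interval.open(2/3, 4*sqrt(7))))), ProductSet(Union(Complement(Naturals0, Complement(Naturals0, Interval.open(2/33, 1/3))), Complement(Naturals0, Union(Complement(Naturals0, Interval.open(2/33, 1/3)), Interval(2/33, 1/3)))), Complement(Integers, Union(Complement(Integers, Interval.open(2/3, 4*sqrt(7))), Interval(2/3, 4*sqrt(7))))), ProductSet(Union(Complement(Interval.open(2/33, 1/3), Naturals0), Interval.open(2/33, 1/3)), Complement(Interval.open(2/3, 4*sqrt(7)), Integers)))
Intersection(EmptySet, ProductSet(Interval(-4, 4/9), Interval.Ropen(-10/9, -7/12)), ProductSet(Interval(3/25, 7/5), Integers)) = EmptySet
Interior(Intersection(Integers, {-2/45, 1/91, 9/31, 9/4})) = EmptySet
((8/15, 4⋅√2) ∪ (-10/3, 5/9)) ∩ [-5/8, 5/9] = [-5/8, 5/9]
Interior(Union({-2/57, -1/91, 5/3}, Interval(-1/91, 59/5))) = Interval.open(-1/91, 59/5)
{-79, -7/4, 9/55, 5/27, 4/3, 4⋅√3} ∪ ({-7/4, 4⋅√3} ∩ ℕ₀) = {-79, -7/4, 9/55, 5/27, 4/3, 4⋅√3}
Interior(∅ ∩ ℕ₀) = ∅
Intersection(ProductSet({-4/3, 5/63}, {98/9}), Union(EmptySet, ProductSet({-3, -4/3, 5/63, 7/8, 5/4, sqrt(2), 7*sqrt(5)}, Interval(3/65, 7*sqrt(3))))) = ProductSet({-4/3, 5/63}, {98/9})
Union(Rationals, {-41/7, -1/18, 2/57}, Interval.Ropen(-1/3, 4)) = Union(Interval(-1/3, 4), Rationals)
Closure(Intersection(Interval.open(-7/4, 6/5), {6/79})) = {6/79}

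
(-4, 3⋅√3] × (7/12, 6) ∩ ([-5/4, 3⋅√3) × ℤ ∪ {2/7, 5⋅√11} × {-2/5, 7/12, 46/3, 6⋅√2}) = [-5/4, 3⋅√3) × {1, 2, …, 5}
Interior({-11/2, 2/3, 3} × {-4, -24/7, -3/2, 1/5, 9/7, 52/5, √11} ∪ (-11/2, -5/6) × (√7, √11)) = (-11/2, -5/6) × (√7, √11)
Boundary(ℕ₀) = ℕ₀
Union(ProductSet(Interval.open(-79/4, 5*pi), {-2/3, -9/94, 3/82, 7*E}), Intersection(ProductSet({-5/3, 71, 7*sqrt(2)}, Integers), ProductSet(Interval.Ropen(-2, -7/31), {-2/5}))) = ProductSet(Interval.open(-79/4, 5*pi), {-2/3, -9/94, 3/82, 7*E})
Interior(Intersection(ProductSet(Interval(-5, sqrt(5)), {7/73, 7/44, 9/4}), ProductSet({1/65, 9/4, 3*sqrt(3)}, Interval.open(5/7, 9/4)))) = EmptySet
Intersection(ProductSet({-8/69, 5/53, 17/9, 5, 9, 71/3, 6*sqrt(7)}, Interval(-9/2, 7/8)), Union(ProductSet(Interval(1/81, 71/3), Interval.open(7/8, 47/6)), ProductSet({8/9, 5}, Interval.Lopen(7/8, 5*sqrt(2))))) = EmptySet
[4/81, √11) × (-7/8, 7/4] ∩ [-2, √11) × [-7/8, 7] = [4/81, √11) × (-7/8, 7/4]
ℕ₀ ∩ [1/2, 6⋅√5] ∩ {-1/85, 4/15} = ∅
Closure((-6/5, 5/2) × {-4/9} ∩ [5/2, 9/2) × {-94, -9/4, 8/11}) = ∅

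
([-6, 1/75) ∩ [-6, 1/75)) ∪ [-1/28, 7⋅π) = [-6, 7⋅π)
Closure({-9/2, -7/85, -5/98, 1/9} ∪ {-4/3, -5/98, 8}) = {-9/2, -4/3, -7/85, -5/98, 1/9, 8}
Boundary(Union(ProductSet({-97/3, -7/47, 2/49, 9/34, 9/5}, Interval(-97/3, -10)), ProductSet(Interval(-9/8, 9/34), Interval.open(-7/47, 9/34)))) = Union(ProductSet({-9/8, 9/34}, Interval(-7/47, 9/34)), ProductSet({-97/3, -7/47, 2/49, 9/34, 9/5}, Interval(-97/3, -10)), ProductSet(Interval(-9/8, 9/34), {-7/47, 9/34}))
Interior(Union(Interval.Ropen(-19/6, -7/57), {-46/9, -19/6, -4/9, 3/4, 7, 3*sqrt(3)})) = Interval.open(-19/6, -7/57)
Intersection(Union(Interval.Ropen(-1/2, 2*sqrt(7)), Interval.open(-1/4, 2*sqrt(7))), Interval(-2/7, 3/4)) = Interval(-2/7, 3/4)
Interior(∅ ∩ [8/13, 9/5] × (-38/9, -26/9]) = ∅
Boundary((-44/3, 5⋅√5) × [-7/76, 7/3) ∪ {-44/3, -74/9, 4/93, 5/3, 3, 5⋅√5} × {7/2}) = ({-44/3, 5⋅√5} × [-7/76, 7/3]) ∪ ([-44/3, 5⋅√5] × {-7/76, 7/3}) ∪ ({-44/3, -74/9, 4/93, 5/3, 3, 5⋅√5} × {7/2})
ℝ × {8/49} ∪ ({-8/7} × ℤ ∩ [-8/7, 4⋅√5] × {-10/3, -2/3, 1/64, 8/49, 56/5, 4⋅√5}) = ℝ × {8/49}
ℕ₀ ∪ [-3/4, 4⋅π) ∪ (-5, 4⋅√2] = (-5, 4⋅π) ∪ ℕ₀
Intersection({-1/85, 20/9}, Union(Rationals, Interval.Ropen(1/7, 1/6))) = {-1/85, 20/9}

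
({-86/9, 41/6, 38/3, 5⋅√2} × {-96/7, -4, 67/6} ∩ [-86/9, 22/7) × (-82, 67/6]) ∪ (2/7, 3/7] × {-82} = ({-86/9} × {-96/7, -4, 67/6}) ∪ ((2/7, 3/7] × {-82})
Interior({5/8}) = ∅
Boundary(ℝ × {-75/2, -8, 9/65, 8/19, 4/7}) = ℝ × {-75/2, -8, 9/65, 8/19, 4/7}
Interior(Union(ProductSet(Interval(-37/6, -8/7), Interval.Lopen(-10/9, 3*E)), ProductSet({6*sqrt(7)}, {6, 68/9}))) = ProductSet(Interval.open(-37/6, -8/7), Interval.open(-10/9, 3*E))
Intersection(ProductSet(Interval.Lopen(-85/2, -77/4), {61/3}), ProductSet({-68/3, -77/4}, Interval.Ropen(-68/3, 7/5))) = EmptySet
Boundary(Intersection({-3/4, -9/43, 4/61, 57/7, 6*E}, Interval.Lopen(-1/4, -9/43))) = {-9/43}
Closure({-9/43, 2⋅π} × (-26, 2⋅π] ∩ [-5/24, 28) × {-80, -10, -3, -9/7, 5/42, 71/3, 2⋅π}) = {2⋅π} × {-10, -3, -9/7, 5/42, 2⋅π}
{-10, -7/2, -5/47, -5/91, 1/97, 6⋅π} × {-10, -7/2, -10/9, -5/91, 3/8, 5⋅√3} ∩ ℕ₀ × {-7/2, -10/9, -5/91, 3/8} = ∅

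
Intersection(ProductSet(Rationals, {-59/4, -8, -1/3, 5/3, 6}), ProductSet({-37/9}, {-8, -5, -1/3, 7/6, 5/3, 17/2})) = ProductSet({-37/9}, {-8, -1/3, 5/3})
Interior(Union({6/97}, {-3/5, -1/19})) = EmptySet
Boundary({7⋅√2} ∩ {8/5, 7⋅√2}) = {7⋅√2}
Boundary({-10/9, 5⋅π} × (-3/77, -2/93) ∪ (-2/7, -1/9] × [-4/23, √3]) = ({-10/9, 5⋅π} × [-3/77, -2/93]) ∪ ({-2/7, -1/9} × [-4/23, √3]) ∪ ([-2/7, -1/9] × {-4/23, √3})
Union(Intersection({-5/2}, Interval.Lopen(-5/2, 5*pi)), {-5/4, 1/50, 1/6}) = {-5/4, 1/50, 1/6}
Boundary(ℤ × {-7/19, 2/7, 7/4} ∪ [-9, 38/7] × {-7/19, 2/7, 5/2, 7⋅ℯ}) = (ℤ × {-7/19, 2/7, 7/4}) ∪ ([-9, 38/7] × {-7/19, 2/7, 5/2, 7⋅ℯ})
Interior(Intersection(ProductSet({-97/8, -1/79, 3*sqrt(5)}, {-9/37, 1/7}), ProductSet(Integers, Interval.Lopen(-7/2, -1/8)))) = EmptySet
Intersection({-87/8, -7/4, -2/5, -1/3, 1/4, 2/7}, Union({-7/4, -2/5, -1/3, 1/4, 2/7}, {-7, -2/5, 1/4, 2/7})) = {-7/4, -2/5, -1/3, 1/4, 2/7}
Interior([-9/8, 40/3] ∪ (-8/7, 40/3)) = (-8/7, 40/3)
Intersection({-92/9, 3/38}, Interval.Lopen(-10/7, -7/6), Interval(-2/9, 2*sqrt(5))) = EmptySet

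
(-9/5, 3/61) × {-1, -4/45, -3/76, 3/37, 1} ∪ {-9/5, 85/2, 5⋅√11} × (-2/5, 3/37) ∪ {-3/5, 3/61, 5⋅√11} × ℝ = ({-3/5, 3/61, 5⋅√11} × ℝ) ∪ ((-9/5, 3/61) × {-1, -4/45, -3/76, 3/37, 1}) ∪ ({-9/5, 85/2, 5⋅√11} × (-2/5, 3/37))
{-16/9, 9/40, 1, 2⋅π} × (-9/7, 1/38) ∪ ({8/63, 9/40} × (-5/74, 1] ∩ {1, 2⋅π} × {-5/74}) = {-16/9, 9/40, 1, 2⋅π} × (-9/7, 1/38)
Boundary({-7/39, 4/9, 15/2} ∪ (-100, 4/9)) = {-100, 4/9, 15/2}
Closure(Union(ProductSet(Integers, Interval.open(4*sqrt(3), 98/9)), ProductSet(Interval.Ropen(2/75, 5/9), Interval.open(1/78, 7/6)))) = Union(ProductSet({2/75, 5/9}, Interval(1/78, 7/6)), ProductSet(Integers, Interval(4*sqrt(3), 98/9)), ProductSet(Interval(2/75, 5/9), {1/78, 7/6}), ProductSet(Interval.Ropen(2/75, 5/9), Interval.open(1/78, 7/6)))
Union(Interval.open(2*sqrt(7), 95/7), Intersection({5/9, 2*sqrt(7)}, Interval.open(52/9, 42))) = Interval.open(2*sqrt(7), 95/7)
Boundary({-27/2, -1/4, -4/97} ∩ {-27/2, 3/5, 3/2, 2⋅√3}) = {-27/2}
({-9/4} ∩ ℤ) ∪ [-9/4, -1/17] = [-9/4, -1/17]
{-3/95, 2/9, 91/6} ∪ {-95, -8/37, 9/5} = {-95, -8/37, -3/95, 2/9, 9/5, 91/6}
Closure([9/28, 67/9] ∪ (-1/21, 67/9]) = [-1/21, 67/9]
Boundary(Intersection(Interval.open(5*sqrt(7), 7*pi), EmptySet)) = EmptySet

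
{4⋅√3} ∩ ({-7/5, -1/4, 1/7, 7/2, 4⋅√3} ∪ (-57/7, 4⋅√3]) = {4⋅√3}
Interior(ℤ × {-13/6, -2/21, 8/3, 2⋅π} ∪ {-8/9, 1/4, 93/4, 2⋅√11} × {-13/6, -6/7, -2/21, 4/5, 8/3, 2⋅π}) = ∅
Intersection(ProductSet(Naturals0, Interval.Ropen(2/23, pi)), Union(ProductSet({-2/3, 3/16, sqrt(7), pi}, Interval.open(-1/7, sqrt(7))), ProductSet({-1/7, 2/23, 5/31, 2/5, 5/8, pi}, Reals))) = EmptySet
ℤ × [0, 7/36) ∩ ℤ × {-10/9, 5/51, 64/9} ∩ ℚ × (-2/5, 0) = ∅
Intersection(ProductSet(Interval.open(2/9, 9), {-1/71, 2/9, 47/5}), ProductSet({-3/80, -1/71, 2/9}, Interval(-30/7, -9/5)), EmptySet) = EmptySet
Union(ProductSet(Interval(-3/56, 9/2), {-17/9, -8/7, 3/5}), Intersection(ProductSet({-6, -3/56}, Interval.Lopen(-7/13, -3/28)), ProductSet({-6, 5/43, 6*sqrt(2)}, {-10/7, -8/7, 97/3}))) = ProductSet(Interval(-3/56, 9/2), {-17/9, -8/7, 3/5})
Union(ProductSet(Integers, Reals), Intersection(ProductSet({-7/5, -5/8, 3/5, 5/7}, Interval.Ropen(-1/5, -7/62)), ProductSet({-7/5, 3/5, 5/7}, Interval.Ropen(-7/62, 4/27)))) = ProductSet(Integers, Reals)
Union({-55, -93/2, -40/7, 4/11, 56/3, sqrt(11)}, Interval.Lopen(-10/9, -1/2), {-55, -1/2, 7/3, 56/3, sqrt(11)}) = Union({-55, -93/2, -40/7, 4/11, 7/3, 56/3, sqrt(11)}, Interval.Lopen(-10/9, -1/2))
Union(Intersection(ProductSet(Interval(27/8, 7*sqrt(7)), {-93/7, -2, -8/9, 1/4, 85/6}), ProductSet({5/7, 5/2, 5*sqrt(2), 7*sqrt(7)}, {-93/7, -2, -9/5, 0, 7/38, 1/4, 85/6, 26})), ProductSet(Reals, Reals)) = ProductSet(Reals, Reals)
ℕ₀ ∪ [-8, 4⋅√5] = [-8, 4⋅√5] ∪ ℕ₀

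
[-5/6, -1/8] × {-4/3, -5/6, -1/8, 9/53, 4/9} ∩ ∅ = ∅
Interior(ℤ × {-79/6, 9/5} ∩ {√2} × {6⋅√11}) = ∅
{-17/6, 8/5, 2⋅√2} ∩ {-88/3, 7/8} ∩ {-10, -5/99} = ∅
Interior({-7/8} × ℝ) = ∅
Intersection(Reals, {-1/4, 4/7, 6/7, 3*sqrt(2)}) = {-1/4, 4/7, 6/7, 3*sqrt(2)}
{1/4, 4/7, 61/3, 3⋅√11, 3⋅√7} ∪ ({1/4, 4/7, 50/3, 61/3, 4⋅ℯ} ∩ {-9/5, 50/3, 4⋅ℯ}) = {1/4, 4/7, 50/3, 61/3, 3⋅√11, 3⋅√7, 4⋅ℯ}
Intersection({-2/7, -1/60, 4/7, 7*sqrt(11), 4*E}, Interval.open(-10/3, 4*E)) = {-2/7, -1/60, 4/7}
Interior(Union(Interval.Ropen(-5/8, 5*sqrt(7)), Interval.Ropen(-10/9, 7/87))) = Interval.open(-10/9, 5*sqrt(7))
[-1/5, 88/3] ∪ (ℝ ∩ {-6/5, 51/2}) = {-6/5} ∪ [-1/5, 88/3]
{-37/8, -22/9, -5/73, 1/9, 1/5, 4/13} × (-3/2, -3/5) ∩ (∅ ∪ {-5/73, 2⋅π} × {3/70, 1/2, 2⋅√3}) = ∅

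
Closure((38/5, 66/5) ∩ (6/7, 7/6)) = ∅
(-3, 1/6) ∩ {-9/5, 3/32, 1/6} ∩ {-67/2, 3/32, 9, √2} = {3/32}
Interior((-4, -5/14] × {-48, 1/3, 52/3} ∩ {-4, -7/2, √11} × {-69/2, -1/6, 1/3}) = ∅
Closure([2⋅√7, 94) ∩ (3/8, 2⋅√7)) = ∅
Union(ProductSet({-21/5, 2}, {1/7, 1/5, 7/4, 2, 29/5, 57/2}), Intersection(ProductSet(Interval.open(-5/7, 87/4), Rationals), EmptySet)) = ProductSet({-21/5, 2}, {1/7, 1/5, 7/4, 2, 29/5, 57/2})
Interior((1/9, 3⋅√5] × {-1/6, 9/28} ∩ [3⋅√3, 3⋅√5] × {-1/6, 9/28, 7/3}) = ∅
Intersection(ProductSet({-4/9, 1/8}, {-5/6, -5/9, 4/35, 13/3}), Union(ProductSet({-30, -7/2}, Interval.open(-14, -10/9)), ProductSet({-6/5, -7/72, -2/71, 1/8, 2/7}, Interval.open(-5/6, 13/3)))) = ProductSet({1/8}, {-5/9, 4/35})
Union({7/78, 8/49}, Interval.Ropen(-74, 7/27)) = Interval.Ropen(-74, 7/27)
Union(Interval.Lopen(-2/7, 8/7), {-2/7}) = Interval(-2/7, 8/7)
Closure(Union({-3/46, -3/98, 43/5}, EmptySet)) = {-3/46, -3/98, 43/5}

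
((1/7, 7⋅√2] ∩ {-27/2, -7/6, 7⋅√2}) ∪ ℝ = ℝ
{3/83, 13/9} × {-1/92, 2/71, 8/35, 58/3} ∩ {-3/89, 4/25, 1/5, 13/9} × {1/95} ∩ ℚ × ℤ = ∅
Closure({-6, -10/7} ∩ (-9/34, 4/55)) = ∅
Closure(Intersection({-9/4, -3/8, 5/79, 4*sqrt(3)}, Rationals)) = {-9/4, -3/8, 5/79}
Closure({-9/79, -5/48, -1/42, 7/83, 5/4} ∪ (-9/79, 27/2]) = [-9/79, 27/2]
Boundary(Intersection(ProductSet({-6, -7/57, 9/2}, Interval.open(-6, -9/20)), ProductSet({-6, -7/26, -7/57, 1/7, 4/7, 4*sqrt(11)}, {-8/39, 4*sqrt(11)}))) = EmptySet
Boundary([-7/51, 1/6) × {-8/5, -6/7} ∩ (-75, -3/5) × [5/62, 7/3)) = ∅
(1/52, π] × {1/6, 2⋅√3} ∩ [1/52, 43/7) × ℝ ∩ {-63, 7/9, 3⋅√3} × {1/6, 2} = {7/9} × {1/6}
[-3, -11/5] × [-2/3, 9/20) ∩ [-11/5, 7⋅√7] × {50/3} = ∅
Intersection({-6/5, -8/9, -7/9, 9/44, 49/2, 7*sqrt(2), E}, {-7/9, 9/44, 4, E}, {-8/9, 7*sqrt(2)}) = EmptySet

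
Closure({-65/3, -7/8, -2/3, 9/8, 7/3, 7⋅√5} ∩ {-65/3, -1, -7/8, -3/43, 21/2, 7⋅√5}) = {-65/3, -7/8, 7⋅√5}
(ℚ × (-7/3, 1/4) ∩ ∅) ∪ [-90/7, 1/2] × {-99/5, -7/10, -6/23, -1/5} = [-90/7, 1/2] × {-99/5, -7/10, -6/23, -1/5}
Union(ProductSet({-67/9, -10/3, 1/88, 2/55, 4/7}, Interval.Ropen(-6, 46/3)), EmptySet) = ProductSet({-67/9, -10/3, 1/88, 2/55, 4/7}, Interval.Ropen(-6, 46/3))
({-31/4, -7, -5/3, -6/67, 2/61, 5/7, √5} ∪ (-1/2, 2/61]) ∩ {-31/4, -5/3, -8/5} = {-31/4, -5/3}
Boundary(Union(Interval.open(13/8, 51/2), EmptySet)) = {13/8, 51/2}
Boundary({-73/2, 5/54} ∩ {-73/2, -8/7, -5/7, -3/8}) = {-73/2}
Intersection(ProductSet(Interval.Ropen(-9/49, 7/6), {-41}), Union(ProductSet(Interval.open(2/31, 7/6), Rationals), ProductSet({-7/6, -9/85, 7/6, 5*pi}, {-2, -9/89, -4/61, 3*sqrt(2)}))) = ProductSet(Interval.open(2/31, 7/6), {-41})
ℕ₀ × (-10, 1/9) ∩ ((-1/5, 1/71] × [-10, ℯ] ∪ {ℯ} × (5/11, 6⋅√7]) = {0} × (-10, 1/9)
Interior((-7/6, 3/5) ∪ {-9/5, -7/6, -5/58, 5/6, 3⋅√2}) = (-7/6, 3/5)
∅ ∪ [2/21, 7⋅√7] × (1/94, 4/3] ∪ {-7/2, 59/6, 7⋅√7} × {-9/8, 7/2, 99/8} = ({-7/2, 59/6, 7⋅√7} × {-9/8, 7/2, 99/8}) ∪ ([2/21, 7⋅√7] × (1/94, 4/3])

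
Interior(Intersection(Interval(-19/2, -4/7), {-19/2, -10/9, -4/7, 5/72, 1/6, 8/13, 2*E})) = EmptySet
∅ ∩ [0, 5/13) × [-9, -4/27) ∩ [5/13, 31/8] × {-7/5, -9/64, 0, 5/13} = ∅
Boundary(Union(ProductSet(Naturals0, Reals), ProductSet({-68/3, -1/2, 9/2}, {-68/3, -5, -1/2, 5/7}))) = Union(ProductSet({-68/3, -1/2, 9/2}, {-68/3, -5, -1/2, 5/7}), ProductSet(Naturals0, Reals))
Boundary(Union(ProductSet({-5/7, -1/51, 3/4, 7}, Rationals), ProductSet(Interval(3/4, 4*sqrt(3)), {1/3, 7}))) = Union(ProductSet({-5/7, -1/51, 3/4, 7}, Reals), ProductSet(Interval(3/4, 4*sqrt(3)), {1/3, 7}))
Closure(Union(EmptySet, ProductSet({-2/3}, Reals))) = ProductSet({-2/3}, Reals)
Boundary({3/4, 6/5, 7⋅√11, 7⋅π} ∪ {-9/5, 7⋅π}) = {-9/5, 3/4, 6/5, 7⋅√11, 7⋅π}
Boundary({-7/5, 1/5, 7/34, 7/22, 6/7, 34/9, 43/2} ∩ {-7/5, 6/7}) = {-7/5, 6/7}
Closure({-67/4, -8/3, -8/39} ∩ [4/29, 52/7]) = ∅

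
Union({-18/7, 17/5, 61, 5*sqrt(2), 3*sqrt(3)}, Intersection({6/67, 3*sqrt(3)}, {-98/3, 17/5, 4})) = {-18/7, 17/5, 61, 5*sqrt(2), 3*sqrt(3)}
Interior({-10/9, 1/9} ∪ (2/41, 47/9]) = (2/41, 47/9)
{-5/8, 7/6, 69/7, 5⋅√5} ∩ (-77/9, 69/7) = {-5/8, 7/6}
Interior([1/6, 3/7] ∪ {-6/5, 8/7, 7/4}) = (1/6, 3/7)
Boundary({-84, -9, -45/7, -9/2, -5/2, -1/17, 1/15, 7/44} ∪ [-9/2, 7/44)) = {-84, -9, -45/7, -9/2, 7/44}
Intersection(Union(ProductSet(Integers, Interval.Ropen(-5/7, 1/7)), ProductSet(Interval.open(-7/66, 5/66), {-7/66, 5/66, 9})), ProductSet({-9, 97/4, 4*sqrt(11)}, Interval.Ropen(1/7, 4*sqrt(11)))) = EmptySet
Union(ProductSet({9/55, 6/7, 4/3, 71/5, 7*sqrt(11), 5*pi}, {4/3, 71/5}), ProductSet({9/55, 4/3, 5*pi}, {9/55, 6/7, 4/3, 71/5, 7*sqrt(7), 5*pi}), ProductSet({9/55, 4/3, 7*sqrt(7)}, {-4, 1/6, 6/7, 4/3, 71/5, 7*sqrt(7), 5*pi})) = Union(ProductSet({9/55, 4/3, 7*sqrt(7)}, {-4, 1/6, 6/7, 4/3, 71/5, 7*sqrt(7), 5*pi}), ProductSet({9/55, 4/3, 5*pi}, {9/55, 6/7, 4/3, 71/5, 7*sqrt(7), 5*pi}), ProductSet({9/55, 6/7, 4/3, 71/5, 7*sqrt(11), 5*pi}, {4/3, 71/5}))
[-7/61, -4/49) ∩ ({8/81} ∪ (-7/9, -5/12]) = ∅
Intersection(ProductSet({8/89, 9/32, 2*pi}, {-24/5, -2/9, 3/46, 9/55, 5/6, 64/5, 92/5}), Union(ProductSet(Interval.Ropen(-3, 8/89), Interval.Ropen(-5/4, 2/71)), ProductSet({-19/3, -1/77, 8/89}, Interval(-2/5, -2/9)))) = ProductSet({8/89}, {-2/9})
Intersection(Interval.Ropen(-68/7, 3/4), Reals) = Interval.Ropen(-68/7, 3/4)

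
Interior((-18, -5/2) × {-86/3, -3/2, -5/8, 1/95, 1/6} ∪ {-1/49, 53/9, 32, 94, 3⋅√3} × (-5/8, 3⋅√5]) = ∅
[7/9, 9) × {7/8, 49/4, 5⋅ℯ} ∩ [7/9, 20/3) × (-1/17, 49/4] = [7/9, 20/3) × {7/8, 49/4}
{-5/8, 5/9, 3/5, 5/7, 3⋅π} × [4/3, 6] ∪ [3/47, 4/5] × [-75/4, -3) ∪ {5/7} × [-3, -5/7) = ({5/7} × [-3, -5/7)) ∪ ([3/47, 4/5] × [-75/4, -3)) ∪ ({-5/8, 5/9, 3/5, 5/7, 3⋅π} × [4/3, 6])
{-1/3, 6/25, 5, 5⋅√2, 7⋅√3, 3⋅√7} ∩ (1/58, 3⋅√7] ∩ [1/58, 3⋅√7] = {6/25, 5, 5⋅√2, 3⋅√7}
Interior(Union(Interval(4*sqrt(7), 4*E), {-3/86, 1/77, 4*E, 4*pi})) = Interval.open(4*sqrt(7), 4*E)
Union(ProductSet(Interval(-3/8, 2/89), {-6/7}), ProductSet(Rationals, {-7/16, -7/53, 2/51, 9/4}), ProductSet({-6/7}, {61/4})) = Union(ProductSet({-6/7}, {61/4}), ProductSet(Interval(-3/8, 2/89), {-6/7}), ProductSet(Rationals, {-7/16, -7/53, 2/51, 9/4}))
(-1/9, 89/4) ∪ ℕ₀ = (-1/9, 89/4) ∪ ℕ₀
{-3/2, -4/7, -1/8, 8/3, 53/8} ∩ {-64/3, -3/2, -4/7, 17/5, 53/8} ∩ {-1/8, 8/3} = ∅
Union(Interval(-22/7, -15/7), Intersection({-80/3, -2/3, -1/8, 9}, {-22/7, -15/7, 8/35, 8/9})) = Interval(-22/7, -15/7)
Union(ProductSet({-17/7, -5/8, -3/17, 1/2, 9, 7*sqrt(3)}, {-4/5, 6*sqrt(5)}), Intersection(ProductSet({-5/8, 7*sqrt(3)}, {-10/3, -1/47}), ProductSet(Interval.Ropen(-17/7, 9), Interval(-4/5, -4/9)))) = ProductSet({-17/7, -5/8, -3/17, 1/2, 9, 7*sqrt(3)}, {-4/5, 6*sqrt(5)})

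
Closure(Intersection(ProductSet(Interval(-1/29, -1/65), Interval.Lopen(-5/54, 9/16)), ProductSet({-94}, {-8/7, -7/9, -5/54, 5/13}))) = EmptySet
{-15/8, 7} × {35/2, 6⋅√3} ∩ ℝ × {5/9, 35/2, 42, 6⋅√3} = {-15/8, 7} × {35/2, 6⋅√3}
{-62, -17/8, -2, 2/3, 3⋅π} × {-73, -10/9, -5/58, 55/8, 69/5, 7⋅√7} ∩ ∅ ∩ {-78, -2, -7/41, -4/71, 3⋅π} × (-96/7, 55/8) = ∅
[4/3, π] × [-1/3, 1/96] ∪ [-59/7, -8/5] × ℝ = ([-59/7, -8/5] × ℝ) ∪ ([4/3, π] × [-1/3, 1/96])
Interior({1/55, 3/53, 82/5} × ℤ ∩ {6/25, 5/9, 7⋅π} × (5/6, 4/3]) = ∅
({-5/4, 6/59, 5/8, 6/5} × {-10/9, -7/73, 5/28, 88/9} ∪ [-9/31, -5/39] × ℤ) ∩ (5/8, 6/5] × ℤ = ∅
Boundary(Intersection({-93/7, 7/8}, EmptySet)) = EmptySet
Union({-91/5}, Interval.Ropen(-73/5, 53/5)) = Union({-91/5}, Interval.Ropen(-73/5, 53/5))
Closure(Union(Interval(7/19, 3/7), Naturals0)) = Union(Complement(Naturals0, Interval.open(7/19, 3/7)), Interval(7/19, 3/7), Naturals0)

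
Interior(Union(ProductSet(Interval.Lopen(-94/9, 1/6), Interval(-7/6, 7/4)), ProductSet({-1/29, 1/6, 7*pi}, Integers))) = Union(ProductSet({-1/29}, Union(Complement(Integers, Union(Complement(Integers, Interval.open(-7/6, 7/4)), {-7/6, 7/4})), Complement(Integers, Union(Complement(Integers, Interval.open(-7/6, 7/4)), Interval(-7/6, 7/4))), Complement(Range(-1, 2, 1), Complement(Integers, Interval.open(-7/6, 7/4))))), ProductSet(Interval.open(-94/9, 1/6), Complement(Interval.open(-7/6, 7/4), Complement(Integers, Interval.open(-7/6, 7/4)))), ProductSet(Union(Interval.open(-94/9, -1/29), Interval.open(-1/29, 1/6)), Interval.open(-7/6, 7/4)))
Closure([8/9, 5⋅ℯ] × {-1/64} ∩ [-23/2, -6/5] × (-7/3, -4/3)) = ∅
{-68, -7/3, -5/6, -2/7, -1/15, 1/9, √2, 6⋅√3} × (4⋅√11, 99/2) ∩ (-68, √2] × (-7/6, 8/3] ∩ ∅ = ∅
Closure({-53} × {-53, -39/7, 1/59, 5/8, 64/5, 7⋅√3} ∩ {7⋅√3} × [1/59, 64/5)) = ∅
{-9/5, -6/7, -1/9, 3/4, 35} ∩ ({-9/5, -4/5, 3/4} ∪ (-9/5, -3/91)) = {-9/5, -6/7, -1/9, 3/4}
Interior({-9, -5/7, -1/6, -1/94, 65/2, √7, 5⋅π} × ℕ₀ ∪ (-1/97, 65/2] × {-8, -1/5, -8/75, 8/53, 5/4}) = ∅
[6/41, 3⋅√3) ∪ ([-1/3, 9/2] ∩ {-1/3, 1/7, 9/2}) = {-1/3, 1/7} ∪ [6/41, 3⋅√3)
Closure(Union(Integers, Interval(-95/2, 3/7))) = Union(Integers, Interval(-95/2, 3/7))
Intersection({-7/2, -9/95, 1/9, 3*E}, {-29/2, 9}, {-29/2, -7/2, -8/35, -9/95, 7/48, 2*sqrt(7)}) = EmptySet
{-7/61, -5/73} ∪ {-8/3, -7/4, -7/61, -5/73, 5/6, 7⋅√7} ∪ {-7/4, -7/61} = {-8/3, -7/4, -7/61, -5/73, 5/6, 7⋅√7}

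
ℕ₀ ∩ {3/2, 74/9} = ∅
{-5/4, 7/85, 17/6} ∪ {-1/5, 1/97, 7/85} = {-5/4, -1/5, 1/97, 7/85, 17/6}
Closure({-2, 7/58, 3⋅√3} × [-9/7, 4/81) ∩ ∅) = ∅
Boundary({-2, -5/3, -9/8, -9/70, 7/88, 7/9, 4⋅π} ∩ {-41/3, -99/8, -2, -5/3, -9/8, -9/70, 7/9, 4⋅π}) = {-2, -5/3, -9/8, -9/70, 7/9, 4⋅π}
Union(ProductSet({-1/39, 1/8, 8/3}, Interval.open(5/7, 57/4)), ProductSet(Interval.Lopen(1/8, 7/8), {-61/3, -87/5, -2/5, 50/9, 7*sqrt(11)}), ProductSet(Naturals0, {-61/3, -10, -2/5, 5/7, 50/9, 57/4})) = Union(ProductSet({-1/39, 1/8, 8/3}, Interval.open(5/7, 57/4)), ProductSet(Interval.Lopen(1/8, 7/8), {-61/3, -87/5, -2/5, 50/9, 7*sqrt(11)}), ProductSet(Naturals0, {-61/3, -10, -2/5, 5/7, 50/9, 57/4}))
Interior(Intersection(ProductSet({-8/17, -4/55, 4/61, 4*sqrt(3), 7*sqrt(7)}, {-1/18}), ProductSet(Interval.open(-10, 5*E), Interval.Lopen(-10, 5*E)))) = EmptySet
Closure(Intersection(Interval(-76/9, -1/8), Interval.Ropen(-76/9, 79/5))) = Interval(-76/9, -1/8)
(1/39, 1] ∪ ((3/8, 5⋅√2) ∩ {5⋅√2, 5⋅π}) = (1/39, 1]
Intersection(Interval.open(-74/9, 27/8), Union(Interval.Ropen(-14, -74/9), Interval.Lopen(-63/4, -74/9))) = EmptySet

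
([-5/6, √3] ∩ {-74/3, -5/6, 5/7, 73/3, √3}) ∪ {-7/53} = {-5/6, -7/53, 5/7, √3}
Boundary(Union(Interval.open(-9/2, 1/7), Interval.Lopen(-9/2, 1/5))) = {-9/2, 1/5}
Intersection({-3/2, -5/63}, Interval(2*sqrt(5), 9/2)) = EmptySet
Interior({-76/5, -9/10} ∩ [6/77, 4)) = ∅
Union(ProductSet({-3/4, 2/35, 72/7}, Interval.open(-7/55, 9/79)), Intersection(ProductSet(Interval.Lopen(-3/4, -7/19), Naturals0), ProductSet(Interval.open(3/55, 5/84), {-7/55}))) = ProductSet({-3/4, 2/35, 72/7}, Interval.open(-7/55, 9/79))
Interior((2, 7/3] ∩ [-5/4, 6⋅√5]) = (2, 7/3)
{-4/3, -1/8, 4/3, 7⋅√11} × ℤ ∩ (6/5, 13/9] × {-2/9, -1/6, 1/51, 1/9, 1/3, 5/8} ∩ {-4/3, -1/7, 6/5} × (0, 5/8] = ∅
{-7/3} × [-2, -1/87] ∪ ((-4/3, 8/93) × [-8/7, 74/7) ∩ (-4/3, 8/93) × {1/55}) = ({-7/3} × [-2, -1/87]) ∪ ((-4/3, 8/93) × {1/55})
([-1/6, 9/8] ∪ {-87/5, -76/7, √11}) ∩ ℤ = {0, 1}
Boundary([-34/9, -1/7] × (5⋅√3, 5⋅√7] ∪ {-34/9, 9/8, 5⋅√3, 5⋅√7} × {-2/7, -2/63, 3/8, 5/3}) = ({-34/9, -1/7} × [5⋅√3, 5⋅√7]) ∪ ([-34/9, -1/7] × {5⋅√3, 5⋅√7}) ∪ ({-34/9, 9/8, 5⋅√3, 5⋅√7} × {-2/7, -2/63, 3/8, 5/3})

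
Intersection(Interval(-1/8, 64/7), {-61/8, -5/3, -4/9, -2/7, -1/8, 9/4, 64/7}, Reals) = {-1/8, 9/4, 64/7}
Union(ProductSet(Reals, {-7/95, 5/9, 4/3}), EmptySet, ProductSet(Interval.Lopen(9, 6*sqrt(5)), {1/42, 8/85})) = Union(ProductSet(Interval.Lopen(9, 6*sqrt(5)), {1/42, 8/85}), ProductSet(Reals, {-7/95, 5/9, 4/3}))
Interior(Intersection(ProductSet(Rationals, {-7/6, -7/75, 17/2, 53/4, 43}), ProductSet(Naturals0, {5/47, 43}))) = EmptySet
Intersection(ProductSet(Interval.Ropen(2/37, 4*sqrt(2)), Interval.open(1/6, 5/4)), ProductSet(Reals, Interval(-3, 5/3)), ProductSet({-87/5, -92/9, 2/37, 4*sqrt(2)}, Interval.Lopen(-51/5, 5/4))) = ProductSet({2/37}, Interval.open(1/6, 5/4))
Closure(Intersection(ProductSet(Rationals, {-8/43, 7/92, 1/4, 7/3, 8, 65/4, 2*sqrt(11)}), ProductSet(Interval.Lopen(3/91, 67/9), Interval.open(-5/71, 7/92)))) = EmptySet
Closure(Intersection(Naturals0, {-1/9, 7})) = {7}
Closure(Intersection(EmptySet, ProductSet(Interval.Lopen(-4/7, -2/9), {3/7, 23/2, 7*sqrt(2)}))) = EmptySet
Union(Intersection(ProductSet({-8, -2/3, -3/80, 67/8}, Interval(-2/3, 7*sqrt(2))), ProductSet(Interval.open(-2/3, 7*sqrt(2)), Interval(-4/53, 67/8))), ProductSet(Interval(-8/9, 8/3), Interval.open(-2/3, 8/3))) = Union(ProductSet({-3/80, 67/8}, Interval(-4/53, 67/8)), ProductSet(Interval(-8/9, 8/3), Interval.open(-2/3, 8/3)))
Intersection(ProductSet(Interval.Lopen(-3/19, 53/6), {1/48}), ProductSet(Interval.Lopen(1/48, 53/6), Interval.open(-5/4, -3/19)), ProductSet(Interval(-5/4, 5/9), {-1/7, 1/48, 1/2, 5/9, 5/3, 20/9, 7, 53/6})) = EmptySet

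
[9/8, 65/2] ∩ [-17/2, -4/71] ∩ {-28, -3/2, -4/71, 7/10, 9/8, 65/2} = ∅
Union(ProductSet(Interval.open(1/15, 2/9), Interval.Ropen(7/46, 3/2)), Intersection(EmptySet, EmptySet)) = ProductSet(Interval.open(1/15, 2/9), Interval.Ropen(7/46, 3/2))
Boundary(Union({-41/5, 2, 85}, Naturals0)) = Union({-41/5}, Naturals0)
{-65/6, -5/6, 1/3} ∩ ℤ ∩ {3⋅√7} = ∅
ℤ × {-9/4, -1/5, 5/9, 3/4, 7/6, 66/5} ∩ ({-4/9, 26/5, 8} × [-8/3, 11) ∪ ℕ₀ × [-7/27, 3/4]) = (ℕ₀ × {-1/5, 5/9, 3/4}) ∪ ({8} × {-9/4, -1/5, 5/9, 3/4, 7/6})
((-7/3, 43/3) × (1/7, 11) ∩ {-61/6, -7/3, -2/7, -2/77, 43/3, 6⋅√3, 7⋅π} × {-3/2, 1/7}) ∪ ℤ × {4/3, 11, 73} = ℤ × {4/3, 11, 73}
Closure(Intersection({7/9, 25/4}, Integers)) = EmptySet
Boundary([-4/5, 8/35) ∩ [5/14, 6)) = ∅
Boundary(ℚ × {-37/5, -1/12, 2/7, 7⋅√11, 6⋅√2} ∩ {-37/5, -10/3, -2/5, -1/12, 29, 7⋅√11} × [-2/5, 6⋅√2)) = {-37/5, -10/3, -2/5, -1/12, 29} × {-1/12, 2/7}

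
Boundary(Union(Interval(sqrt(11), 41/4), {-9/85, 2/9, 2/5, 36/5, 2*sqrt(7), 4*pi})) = {-9/85, 2/9, 2/5, 41/4, sqrt(11), 4*pi}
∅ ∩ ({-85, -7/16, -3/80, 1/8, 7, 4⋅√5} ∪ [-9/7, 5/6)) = ∅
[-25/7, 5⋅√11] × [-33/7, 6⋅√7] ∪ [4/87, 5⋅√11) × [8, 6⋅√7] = [-25/7, 5⋅√11] × [-33/7, 6⋅√7]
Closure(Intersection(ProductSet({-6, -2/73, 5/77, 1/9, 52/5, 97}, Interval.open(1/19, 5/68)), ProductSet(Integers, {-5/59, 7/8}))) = EmptySet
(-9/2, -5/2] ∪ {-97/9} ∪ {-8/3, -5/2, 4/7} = {-97/9, 4/7} ∪ (-9/2, -5/2]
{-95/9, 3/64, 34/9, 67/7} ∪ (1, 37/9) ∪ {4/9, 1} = {-95/9, 3/64, 4/9, 67/7} ∪ [1, 37/9)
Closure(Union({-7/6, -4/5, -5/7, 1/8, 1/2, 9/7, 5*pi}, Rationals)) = Reals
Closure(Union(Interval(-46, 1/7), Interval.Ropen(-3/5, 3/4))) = Interval(-46, 3/4)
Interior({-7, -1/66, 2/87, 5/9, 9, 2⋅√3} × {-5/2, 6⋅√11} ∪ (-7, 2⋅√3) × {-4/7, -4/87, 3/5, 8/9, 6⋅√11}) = ∅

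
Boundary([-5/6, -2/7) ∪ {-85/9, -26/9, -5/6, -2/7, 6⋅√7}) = {-85/9, -26/9, -5/6, -2/7, 6⋅√7}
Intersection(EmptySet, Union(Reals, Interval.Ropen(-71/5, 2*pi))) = EmptySet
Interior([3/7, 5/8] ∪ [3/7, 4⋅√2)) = (3/7, 4⋅√2)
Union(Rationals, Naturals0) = Rationals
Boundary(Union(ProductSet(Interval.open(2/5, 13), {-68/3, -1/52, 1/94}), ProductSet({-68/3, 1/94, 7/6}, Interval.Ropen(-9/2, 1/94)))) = Union(ProductSet({-68/3, 1/94, 7/6}, Interval(-9/2, 1/94)), ProductSet(Interval(2/5, 13), {-68/3, -1/52, 1/94}))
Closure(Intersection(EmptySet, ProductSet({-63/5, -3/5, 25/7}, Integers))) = EmptySet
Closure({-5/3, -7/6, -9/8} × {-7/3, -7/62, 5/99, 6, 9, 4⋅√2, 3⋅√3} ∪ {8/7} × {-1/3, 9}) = ({8/7} × {-1/3, 9}) ∪ ({-5/3, -7/6, -9/8} × {-7/3, -7/62, 5/99, 6, 9, 4⋅√2, 3⋅√3})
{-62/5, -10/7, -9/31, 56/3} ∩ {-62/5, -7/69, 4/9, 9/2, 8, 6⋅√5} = {-62/5}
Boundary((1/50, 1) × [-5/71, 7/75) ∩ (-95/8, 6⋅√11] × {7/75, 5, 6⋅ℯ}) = ∅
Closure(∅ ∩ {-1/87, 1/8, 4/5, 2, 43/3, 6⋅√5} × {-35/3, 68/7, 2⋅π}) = ∅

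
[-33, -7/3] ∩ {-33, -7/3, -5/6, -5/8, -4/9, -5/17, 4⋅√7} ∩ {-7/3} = {-7/3}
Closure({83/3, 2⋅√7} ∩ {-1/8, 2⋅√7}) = {2⋅√7}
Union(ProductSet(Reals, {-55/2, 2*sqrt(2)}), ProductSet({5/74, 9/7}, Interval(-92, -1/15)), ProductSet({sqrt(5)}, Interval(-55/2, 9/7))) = Union(ProductSet({sqrt(5)}, Interval(-55/2, 9/7)), ProductSet({5/74, 9/7}, Interval(-92, -1/15)), ProductSet(Reals, {-55/2, 2*sqrt(2)}))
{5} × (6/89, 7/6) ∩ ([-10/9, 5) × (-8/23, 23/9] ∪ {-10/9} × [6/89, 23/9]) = ∅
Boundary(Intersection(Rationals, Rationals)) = Reals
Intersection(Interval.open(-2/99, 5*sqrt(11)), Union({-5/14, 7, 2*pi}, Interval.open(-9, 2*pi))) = Union({7}, Interval.Lopen(-2/99, 2*pi))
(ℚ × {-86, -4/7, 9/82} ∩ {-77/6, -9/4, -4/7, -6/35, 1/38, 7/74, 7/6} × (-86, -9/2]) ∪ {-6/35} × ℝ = {-6/35} × ℝ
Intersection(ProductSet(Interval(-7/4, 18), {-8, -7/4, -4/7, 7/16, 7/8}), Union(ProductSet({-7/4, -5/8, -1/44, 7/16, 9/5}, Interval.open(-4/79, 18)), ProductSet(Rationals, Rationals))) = ProductSet(Intersection(Interval(-7/4, 18), Rationals), {-8, -7/4, -4/7, 7/16, 7/8})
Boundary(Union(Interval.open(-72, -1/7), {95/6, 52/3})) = {-72, -1/7, 95/6, 52/3}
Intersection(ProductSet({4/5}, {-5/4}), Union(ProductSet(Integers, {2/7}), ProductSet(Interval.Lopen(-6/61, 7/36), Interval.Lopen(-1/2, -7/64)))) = EmptySet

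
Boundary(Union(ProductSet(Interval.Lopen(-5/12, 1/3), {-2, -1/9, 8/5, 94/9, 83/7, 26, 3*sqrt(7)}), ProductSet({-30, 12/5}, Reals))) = Union(ProductSet({-30, 12/5}, Reals), ProductSet(Interval(-5/12, 1/3), {-2, -1/9, 8/5, 94/9, 83/7, 26, 3*sqrt(7)}))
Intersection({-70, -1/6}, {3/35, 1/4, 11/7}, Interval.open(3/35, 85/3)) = EmptySet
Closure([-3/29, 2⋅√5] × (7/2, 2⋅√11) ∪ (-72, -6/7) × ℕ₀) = ((-72, -6/7) × ℕ₀) ∪ ([-72, -6/7] × (ℕ₀ ∪ (ℕ₀ \ (7/2, 2⋅√11)))) ∪ ([-3/29, 2⋅√5] × [7/2, 2⋅√11])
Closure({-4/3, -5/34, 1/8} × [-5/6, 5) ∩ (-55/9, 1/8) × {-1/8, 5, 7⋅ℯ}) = {-4/3, -5/34} × {-1/8}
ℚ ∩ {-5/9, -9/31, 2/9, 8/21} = {-5/9, -9/31, 2/9, 8/21}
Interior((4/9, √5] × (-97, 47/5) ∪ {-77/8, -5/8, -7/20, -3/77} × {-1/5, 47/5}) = (4/9, √5) × (-97, 47/5)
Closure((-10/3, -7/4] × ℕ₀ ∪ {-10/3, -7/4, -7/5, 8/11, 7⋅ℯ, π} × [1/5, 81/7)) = ([-10/3, -7/4] × ℕ₀) ∪ ({-10/3, -7/4, -7/5, 8/11, 7⋅ℯ, π} × [1/5, 81/7])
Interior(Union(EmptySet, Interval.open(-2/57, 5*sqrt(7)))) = Interval.open(-2/57, 5*sqrt(7))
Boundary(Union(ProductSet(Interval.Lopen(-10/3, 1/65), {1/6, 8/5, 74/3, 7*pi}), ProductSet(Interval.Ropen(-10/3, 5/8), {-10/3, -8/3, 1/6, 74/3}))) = Union(ProductSet(Interval(-10/3, 1/65), {1/6, 8/5, 74/3, 7*pi}), ProductSet(Interval(-10/3, 5/8), {-10/3, -8/3, 1/6, 74/3}))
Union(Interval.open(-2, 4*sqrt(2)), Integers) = Union(Integers, Interval.Ropen(-2, 4*sqrt(2)))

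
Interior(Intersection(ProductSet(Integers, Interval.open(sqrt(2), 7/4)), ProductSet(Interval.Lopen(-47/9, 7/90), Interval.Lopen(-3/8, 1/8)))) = EmptySet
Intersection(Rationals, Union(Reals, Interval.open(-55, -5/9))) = Intersection(Interval(-oo, oo), Rationals)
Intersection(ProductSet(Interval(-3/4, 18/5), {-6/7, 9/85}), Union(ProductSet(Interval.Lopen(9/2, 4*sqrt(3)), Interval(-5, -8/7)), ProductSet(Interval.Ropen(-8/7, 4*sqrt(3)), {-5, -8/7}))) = EmptySet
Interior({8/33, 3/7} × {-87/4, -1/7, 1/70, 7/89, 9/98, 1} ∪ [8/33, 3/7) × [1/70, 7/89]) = (8/33, 3/7) × (1/70, 7/89)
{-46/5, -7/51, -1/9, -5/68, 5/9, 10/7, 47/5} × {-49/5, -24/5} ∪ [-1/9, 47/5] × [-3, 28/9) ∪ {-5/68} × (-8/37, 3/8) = ([-1/9, 47/5] × [-3, 28/9)) ∪ ({-46/5, -7/51, -1/9, -5/68, 5/9, 10/7, 47/5} × {-49/5, -24/5})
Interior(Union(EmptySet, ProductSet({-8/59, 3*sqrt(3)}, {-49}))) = EmptySet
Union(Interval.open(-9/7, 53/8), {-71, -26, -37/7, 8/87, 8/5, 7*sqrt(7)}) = Union({-71, -26, -37/7, 7*sqrt(7)}, Interval.open(-9/7, 53/8))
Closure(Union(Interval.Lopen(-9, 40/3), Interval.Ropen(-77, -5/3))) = Interval(-77, 40/3)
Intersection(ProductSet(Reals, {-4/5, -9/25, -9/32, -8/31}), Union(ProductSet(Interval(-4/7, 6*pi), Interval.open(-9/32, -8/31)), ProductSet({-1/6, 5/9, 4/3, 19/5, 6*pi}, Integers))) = EmptySet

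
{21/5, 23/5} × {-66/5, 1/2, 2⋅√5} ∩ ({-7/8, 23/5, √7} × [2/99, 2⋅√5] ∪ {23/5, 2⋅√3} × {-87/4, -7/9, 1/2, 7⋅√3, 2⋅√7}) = {23/5} × {1/2, 2⋅√5}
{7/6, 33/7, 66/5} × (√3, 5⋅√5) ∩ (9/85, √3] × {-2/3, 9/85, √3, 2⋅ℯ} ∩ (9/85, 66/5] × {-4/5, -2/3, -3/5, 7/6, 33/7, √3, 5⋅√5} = ∅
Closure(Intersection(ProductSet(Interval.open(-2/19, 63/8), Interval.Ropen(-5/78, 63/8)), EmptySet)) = EmptySet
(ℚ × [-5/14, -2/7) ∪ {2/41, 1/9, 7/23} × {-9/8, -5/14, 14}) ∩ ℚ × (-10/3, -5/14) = {2/41, 1/9, 7/23} × {-9/8}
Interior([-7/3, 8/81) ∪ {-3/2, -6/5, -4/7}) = (-7/3, 8/81)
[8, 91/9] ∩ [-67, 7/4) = ∅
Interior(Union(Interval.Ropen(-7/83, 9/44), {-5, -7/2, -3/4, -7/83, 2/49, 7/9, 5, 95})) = Interval.open(-7/83, 9/44)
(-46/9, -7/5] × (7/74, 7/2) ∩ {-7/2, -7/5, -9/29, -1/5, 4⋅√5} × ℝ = {-7/2, -7/5} × (7/74, 7/2)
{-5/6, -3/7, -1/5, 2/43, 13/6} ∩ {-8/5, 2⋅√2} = ∅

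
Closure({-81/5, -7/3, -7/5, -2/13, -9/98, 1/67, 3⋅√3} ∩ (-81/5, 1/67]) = {-7/3, -7/5, -2/13, -9/98, 1/67}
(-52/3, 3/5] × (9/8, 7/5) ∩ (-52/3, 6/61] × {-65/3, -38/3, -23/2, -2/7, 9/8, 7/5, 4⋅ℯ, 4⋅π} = ∅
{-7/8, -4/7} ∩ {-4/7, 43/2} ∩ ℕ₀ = ∅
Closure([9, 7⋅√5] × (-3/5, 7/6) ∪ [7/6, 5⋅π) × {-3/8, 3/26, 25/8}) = ([7/6, 5⋅π] × {-3/8, 3/26, 25/8}) ∪ ([9, 7⋅√5] × [-3/5, 7/6])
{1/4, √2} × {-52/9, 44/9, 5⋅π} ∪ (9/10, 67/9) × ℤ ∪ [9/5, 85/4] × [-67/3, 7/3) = ((9/10, 67/9) × ℤ) ∪ ([9/5, 85/4] × [-67/3, 7/3)) ∪ ({1/4, √2} × {-52/9, 44/9, 5⋅π})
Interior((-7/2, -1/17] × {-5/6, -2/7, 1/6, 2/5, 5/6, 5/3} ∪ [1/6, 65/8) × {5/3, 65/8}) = ∅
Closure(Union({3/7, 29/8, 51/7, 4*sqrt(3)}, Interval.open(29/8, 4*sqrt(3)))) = Union({3/7, 51/7}, Interval(29/8, 4*sqrt(3)))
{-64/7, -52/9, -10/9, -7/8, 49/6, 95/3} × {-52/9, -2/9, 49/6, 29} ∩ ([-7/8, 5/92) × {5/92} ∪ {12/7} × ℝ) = ∅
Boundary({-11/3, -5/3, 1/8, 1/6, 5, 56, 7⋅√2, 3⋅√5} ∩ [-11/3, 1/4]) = {-11/3, -5/3, 1/8, 1/6}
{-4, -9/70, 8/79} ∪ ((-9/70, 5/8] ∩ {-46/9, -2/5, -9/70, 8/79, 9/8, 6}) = {-4, -9/70, 8/79}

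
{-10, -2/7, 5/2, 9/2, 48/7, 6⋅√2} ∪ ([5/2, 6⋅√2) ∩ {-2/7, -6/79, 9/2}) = {-10, -2/7, 5/2, 9/2, 48/7, 6⋅√2}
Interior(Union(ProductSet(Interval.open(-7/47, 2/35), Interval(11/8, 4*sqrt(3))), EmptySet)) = ProductSet(Interval.open(-7/47, 2/35), Interval.open(11/8, 4*sqrt(3)))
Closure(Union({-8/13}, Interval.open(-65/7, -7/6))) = Union({-8/13}, Interval(-65/7, -7/6))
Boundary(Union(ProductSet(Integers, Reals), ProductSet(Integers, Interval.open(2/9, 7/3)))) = ProductSet(Integers, Reals)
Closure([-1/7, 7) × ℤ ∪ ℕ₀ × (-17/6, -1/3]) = ([-1/7, 7] × ℤ) ∪ (ℕ₀ × [-17/6, -1/3])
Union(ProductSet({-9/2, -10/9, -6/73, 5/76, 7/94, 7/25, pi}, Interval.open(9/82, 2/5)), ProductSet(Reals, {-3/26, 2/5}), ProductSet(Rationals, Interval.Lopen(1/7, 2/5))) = Union(ProductSet({-9/2, -10/9, -6/73, 5/76, 7/94, 7/25, pi}, Interval.open(9/82, 2/5)), ProductSet(Rationals, Interval.Lopen(1/7, 2/5)), ProductSet(Reals, {-3/26, 2/5}))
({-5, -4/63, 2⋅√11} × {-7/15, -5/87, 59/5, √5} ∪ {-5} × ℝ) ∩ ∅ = ∅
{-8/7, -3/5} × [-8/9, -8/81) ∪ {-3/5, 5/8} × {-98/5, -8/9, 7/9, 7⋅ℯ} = ({-8/7, -3/5} × [-8/9, -8/81)) ∪ ({-3/5, 5/8} × {-98/5, -8/9, 7/9, 7⋅ℯ})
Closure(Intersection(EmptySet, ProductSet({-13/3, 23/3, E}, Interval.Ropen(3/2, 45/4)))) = EmptySet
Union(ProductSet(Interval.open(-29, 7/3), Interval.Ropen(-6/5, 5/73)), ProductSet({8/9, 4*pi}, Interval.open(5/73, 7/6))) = Union(ProductSet({8/9, 4*pi}, Interval.open(5/73, 7/6)), ProductSet(Interval.open(-29, 7/3), Interval.Ropen(-6/5, 5/73)))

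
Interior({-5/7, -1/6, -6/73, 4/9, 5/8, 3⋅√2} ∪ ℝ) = ℝ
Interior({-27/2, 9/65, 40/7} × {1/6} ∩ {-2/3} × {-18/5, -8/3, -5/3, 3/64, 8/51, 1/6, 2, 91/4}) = ∅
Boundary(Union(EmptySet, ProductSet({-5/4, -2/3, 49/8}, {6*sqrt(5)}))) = ProductSet({-5/4, -2/3, 49/8}, {6*sqrt(5)})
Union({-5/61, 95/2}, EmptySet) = {-5/61, 95/2}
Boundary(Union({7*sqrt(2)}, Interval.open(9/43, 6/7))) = {9/43, 6/7, 7*sqrt(2)}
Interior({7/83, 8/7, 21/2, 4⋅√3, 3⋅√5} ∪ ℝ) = ℝ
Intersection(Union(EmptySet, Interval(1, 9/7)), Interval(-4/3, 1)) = {1}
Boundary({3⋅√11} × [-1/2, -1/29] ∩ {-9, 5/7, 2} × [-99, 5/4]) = ∅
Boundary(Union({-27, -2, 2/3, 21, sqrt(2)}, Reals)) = EmptySet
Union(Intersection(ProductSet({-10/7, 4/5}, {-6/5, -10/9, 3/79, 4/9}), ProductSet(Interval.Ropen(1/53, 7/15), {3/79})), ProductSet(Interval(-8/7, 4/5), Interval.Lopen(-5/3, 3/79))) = ProductSet(Interval(-8/7, 4/5), Interval.Lopen(-5/3, 3/79))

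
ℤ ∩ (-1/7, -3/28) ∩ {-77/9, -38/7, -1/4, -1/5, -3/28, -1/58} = ∅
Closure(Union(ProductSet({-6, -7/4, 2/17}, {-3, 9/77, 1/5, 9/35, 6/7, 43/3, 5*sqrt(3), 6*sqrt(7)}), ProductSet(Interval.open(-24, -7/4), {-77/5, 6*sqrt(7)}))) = Union(ProductSet({-6, -7/4, 2/17}, {-3, 9/77, 1/5, 9/35, 6/7, 43/3, 5*sqrt(3), 6*sqrt(7)}), ProductSet(Interval(-24, -7/4), {-77/5, 6*sqrt(7)}))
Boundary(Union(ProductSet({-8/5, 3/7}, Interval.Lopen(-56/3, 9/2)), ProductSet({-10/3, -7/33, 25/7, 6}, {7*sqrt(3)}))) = Union(ProductSet({-8/5, 3/7}, Interval(-56/3, 9/2)), ProductSet({-10/3, -7/33, 25/7, 6}, {7*sqrt(3)}))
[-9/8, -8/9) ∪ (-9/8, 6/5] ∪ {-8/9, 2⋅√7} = [-9/8, 6/5] ∪ {2⋅√7}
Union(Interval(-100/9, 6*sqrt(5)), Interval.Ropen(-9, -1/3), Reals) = Interval(-oo, oo)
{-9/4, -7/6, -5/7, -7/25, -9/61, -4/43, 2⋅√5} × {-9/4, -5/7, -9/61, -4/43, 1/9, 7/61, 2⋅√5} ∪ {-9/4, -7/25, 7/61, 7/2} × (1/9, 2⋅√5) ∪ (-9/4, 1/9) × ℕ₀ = ((-9/4, 1/9) × ℕ₀) ∪ ({-9/4, -7/25, 7/61, 7/2} × (1/9, 2⋅√5)) ∪ ({-9/4, -7/6, -5/7, -7/25, -9/61, -4/43, 2⋅√5} × {-9/4, -5/7, -9/61, -4/43, 1/9, 7/61, 2⋅√5})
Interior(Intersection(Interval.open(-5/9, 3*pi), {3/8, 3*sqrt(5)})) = EmptySet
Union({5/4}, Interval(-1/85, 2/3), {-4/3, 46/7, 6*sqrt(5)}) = Union({-4/3, 5/4, 46/7, 6*sqrt(5)}, Interval(-1/85, 2/3))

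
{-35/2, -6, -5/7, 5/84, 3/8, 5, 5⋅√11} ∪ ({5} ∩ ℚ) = {-35/2, -6, -5/7, 5/84, 3/8, 5, 5⋅√11}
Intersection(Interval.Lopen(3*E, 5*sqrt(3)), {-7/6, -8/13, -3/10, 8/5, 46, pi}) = EmptySet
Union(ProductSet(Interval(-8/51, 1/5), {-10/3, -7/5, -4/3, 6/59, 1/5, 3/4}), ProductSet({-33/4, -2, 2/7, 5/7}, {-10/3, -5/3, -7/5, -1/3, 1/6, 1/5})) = Union(ProductSet({-33/4, -2, 2/7, 5/7}, {-10/3, -5/3, -7/5, -1/3, 1/6, 1/5}), ProductSet(Interval(-8/51, 1/5), {-10/3, -7/5, -4/3, 6/59, 1/5, 3/4}))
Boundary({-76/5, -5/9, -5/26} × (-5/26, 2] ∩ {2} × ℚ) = ∅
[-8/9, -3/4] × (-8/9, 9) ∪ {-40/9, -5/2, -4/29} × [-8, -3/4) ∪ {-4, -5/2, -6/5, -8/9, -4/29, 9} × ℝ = ({-4, -5/2, -6/5, -8/9, -4/29, 9} × ℝ) ∪ ({-40/9, -5/2, -4/29} × [-8, -3/4)) ∪ ([-8/9, -3/4] × (-8/9, 9))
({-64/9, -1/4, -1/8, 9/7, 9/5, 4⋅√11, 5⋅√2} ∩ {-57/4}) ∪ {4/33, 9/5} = {4/33, 9/5}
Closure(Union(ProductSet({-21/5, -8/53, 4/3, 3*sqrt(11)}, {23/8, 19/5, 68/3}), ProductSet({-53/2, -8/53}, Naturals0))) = Union(ProductSet({-53/2, -8/53}, Naturals0), ProductSet({-21/5, -8/53, 4/3, 3*sqrt(11)}, {23/8, 19/5, 68/3}))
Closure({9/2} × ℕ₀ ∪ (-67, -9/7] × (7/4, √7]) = ({9/2} × ℕ₀) ∪ ({-67, -9/7} × [7/4, √7]) ∪ ([-67, -9/7] × {7/4, √7}) ∪ ((-67, -9/7] × (7/4, √7])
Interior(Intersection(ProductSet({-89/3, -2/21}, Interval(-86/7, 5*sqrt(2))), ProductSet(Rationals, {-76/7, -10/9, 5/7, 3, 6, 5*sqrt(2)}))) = EmptySet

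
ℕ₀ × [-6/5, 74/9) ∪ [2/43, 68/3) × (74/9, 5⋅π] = (ℕ₀ × [-6/5, 74/9)) ∪ ([2/43, 68/3) × (74/9, 5⋅π])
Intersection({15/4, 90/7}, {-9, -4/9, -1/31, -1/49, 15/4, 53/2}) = {15/4}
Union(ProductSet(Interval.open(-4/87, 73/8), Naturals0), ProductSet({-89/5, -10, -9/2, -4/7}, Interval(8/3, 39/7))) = Union(ProductSet({-89/5, -10, -9/2, -4/7}, Interval(8/3, 39/7)), ProductSet(Interval.open(-4/87, 73/8), Naturals0))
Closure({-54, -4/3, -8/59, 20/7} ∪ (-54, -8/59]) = [-54, -8/59] ∪ {20/7}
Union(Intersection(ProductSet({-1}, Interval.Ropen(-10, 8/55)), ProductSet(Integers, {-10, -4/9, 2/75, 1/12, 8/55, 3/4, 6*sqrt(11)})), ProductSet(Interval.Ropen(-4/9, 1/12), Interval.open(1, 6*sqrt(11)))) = Union(ProductSet({-1}, {-10, -4/9, 2/75, 1/12}), ProductSet(Interval.Ropen(-4/9, 1/12), Interval.open(1, 6*sqrt(11))))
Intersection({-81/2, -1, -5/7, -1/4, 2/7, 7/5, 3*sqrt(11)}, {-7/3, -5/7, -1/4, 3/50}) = {-5/7, -1/4}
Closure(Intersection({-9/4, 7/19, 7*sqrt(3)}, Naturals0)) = EmptySet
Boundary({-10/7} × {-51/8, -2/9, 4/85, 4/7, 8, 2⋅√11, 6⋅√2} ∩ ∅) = ∅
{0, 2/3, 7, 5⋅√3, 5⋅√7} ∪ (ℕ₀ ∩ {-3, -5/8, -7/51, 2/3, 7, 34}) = {0, 2/3, 7, 34, 5⋅√3, 5⋅√7}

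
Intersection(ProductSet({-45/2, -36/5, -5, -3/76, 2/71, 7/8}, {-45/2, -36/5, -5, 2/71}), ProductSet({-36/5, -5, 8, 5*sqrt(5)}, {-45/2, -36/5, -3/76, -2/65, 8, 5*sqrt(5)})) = ProductSet({-36/5, -5}, {-45/2, -36/5})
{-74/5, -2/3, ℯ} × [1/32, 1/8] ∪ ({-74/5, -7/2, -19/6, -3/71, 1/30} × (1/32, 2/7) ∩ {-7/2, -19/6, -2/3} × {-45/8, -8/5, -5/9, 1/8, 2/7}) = ({-7/2, -19/6} × {1/8}) ∪ ({-74/5, -2/3, ℯ} × [1/32, 1/8])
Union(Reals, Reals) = Reals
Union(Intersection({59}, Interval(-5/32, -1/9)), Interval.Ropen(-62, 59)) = Interval.Ropen(-62, 59)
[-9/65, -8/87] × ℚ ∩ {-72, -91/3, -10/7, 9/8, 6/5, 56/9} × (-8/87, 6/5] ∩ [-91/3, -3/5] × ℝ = ∅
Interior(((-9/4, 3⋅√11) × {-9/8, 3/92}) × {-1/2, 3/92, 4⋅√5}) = ∅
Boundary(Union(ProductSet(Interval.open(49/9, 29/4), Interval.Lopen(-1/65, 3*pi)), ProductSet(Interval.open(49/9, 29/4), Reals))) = ProductSet({49/9, 29/4}, Reals)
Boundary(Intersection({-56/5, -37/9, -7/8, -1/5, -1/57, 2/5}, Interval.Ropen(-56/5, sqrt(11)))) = {-56/5, -37/9, -7/8, -1/5, -1/57, 2/5}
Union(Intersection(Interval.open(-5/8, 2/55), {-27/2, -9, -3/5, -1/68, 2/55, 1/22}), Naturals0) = Union({-3/5, -1/68}, Naturals0)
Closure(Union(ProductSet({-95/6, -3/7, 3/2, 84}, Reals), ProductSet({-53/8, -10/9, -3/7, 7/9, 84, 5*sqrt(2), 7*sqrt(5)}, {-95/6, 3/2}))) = Union(ProductSet({-95/6, -3/7, 3/2, 84}, Reals), ProductSet({-53/8, -10/9, -3/7, 7/9, 84, 5*sqrt(2), 7*sqrt(5)}, {-95/6, 3/2}))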